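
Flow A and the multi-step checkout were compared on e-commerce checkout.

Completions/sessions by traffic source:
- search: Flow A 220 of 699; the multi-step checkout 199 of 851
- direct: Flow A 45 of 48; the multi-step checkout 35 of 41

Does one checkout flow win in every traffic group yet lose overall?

Search: Flow A 220/699 = 31.5%, the multi-step checkout 199/851 = 23.4% → Flow A
Direct: Flow A 45/48 = 93.8%, the multi-step checkout 35/41 = 85.4% → Flow A
Overall: Flow A 265/747 = 35.5%, the multi-step checkout 234/892 = 26.2% → Flow A
Flow A wins overall and in every traffic group — no reversal.

No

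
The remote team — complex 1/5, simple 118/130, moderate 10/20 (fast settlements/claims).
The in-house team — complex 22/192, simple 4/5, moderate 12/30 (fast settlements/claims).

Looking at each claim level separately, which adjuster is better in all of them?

the remote team

Complex: the remote team 1/5 = 20.0%, the in-house team 22/192 = 11.5% → the remote team
Simple: the remote team 118/130 = 90.8%, the in-house team 4/5 = 80.0% → the remote team
Moderate: the remote team 10/20 = 50.0%, the in-house team 12/30 = 40.0% → the remote team
The remote team has the higher rate in all 3 groups.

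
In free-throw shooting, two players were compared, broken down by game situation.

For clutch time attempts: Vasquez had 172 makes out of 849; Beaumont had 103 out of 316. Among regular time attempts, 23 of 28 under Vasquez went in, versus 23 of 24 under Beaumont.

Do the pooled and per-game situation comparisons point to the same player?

Clutch time: Vasquez 172/849 = 20.3%, Beaumont 103/316 = 32.6% → Beaumont
Regular time: Vasquez 23/28 = 82.1%, Beaumont 23/24 = 95.8% → Beaumont
Overall: Vasquez 195/877 = 22.2%, Beaumont 126/340 = 37.1% → Beaumont
Beaumont wins overall and in every game group — no reversal.

Yes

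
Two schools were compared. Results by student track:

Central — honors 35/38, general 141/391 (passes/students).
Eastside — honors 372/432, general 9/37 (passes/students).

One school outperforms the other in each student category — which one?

Central

Honors: Central 35/38 = 92.1%, Eastside 372/432 = 86.1% → Central
General: Central 141/391 = 36.1%, Eastside 9/37 = 24.3% → Central
Central has the higher rate in both groups.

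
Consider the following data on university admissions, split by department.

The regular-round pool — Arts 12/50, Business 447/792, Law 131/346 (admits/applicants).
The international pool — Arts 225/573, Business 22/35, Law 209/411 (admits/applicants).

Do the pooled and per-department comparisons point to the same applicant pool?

Arts: the regular-round pool 12/50 = 24.0%, the international pool 225/573 = 39.3% → the international pool
Business: the regular-round pool 447/792 = 56.4%, the international pool 22/35 = 62.9% → the international pool
Law: the regular-round pool 131/346 = 37.9%, the international pool 209/411 = 50.9% → the international pool
Overall: the regular-round pool 590/1188 = 49.7%, the international pool 456/1019 = 44.7% → the regular-round pool
The international pool wins each department group but the regular-round pool wins overall — the comparison reverses. The international pool's applicants skew toward Arts, which has a lower base rate.

No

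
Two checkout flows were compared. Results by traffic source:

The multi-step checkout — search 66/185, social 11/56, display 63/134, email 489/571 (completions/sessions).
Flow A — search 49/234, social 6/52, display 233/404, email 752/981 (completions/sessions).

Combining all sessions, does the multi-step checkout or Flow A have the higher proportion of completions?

the multi-step checkout

Search: the multi-step checkout 66/185 = 35.7%, Flow A 49/234 = 20.9% → the multi-step checkout
Social: the multi-step checkout 11/56 = 19.6%, Flow A 6/52 = 11.5% → the multi-step checkout
Display: the multi-step checkout 63/134 = 47.0%, Flow A 233/404 = 57.7% → Flow A
Email: the multi-step checkout 489/571 = 85.6%, Flow A 752/981 = 76.7% → the multi-step checkout
Overall: the multi-step checkout 629/946 = 66.5%, Flow A 1040/1671 = 62.2% → the multi-step checkout
(Neither sweeps every traffic group, but the multi-step checkout has the higher pooled rate.)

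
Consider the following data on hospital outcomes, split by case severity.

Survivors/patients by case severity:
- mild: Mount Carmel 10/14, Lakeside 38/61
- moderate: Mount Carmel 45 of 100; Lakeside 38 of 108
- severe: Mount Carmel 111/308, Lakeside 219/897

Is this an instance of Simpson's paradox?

Mild: Mount Carmel 10/14 = 71.4%, Lakeside 38/61 = 62.3% → Mount Carmel
Moderate: Mount Carmel 45/100 = 45.0%, Lakeside 38/108 = 35.2% → Mount Carmel
Severe: Mount Carmel 111/308 = 36.0%, Lakeside 219/897 = 24.4% → Mount Carmel
Overall: Mount Carmel 166/422 = 39.3%, Lakeside 295/1066 = 27.7% → Mount Carmel
Mount Carmel wins overall and in every case group — no reversal.

No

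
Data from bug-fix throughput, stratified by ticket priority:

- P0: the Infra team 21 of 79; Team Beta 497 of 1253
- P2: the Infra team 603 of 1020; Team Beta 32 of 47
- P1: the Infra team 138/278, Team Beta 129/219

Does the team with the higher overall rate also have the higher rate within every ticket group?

P0: the Infra team 21/79 = 26.6%, Team Beta 497/1253 = 39.7% → Team Beta
P2: the Infra team 603/1020 = 59.1%, Team Beta 32/47 = 68.1% → Team Beta
P1: the Infra team 138/278 = 49.6%, Team Beta 129/219 = 58.9% → Team Beta
Overall: the Infra team 762/1377 = 55.3%, Team Beta 658/1519 = 43.3% → the Infra team
Team Beta wins each ticket group but the Infra team wins overall — the comparison reverses. Team Beta's tickets skew toward P0, which has a lower base rate.

No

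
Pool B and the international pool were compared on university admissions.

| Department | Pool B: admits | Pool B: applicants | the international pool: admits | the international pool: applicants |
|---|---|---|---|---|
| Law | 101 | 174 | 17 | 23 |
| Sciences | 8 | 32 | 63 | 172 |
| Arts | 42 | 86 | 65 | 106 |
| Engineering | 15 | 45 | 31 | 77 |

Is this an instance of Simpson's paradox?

Law: Pool B 101/174 = 58.0%, the international pool 17/23 = 73.9% → the international pool
Sciences: Pool B 8/32 = 25.0%, the international pool 63/172 = 36.6% → the international pool
Arts: Pool B 42/86 = 48.8%, the international pool 65/106 = 61.3% → the international pool
Engineering: Pool B 15/45 = 33.3%, the international pool 31/77 = 40.3% → the international pool
Overall: Pool B 166/337 = 49.3%, the international pool 176/378 = 46.6% → Pool B
The international pool wins each department group but Pool B wins overall — the comparison reverses. The international pool's applicants skew toward Sciences, which has a lower base rate.

Yes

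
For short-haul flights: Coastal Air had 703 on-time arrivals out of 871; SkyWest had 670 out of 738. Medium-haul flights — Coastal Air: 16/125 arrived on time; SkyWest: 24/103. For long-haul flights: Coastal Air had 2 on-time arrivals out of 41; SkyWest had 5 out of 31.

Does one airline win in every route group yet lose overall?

Short-haul: Coastal Air 703/871 = 80.7%, SkyWest 670/738 = 90.8% → SkyWest
Medium-haul: Coastal Air 16/125 = 12.8%, SkyWest 24/103 = 23.3% → SkyWest
Long-haul: Coastal Air 2/41 = 4.9%, SkyWest 5/31 = 16.1% → SkyWest
Overall: Coastal Air 721/1037 = 69.5%, SkyWest 699/872 = 80.2% → SkyWest
SkyWest wins overall and in every route group — no reversal.

No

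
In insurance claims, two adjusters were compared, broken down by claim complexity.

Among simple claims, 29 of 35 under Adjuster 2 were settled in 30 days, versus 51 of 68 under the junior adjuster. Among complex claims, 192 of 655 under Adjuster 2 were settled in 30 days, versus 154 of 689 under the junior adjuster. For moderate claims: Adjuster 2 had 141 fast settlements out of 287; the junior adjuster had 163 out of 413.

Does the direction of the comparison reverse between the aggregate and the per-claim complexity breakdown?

Simple: Adjuster 2 29/35 = 82.9%, the junior adjuster 51/68 = 75.0% → Adjuster 2
Complex: Adjuster 2 192/655 = 29.3%, the junior adjuster 154/689 = 22.4% → Adjuster 2
Moderate: Adjuster 2 141/287 = 49.1%, the junior adjuster 163/413 = 39.5% → Adjuster 2
Overall: Adjuster 2 362/977 = 37.1%, the junior adjuster 368/1170 = 31.5% → Adjuster 2
Adjuster 2 wins overall and in every claim group — no reversal.

No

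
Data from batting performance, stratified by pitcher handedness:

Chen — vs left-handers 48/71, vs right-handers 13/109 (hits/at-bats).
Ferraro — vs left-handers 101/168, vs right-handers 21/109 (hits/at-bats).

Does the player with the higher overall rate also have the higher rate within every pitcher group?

No

Vs left-handers: Chen 48/71 = 67.6%, Ferraro 101/168 = 60.1% → Chen
Vs right-handers: Chen 13/109 = 11.9%, Ferraro 21/109 = 19.3% → Ferraro
Overall: Chen 61/180 = 33.9%, Ferraro 122/277 = 44.0% → Ferraro
Neither sweeps: Chen wins 1 of 2 groups, Ferraro wins 1. Ferraro wins overall but not every group — no Simpson reversal.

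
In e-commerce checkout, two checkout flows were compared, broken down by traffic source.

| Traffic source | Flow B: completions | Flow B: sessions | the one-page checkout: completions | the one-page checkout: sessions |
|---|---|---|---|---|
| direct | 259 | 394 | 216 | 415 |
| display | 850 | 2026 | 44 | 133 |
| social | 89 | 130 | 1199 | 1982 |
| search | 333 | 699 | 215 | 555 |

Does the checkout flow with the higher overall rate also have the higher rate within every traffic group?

No

Direct: Flow B 259/394 = 65.7%, the one-page checkout 216/415 = 52.0% → Flow B
Display: Flow B 850/2026 = 42.0%, the one-page checkout 44/133 = 33.1% → Flow B
Social: Flow B 89/130 = 68.5%, the one-page checkout 1199/1982 = 60.5% → Flow B
Search: Flow B 333/699 = 47.6%, the one-page checkout 215/555 = 38.7% → Flow B
Overall: Flow B 1531/3249 = 47.1%, the one-page checkout 1674/3085 = 54.3% → the one-page checkout
Flow B wins each traffic group but the one-page checkout wins overall — the comparison reverses. Flow B's sessions skew toward display, which has a lower base rate.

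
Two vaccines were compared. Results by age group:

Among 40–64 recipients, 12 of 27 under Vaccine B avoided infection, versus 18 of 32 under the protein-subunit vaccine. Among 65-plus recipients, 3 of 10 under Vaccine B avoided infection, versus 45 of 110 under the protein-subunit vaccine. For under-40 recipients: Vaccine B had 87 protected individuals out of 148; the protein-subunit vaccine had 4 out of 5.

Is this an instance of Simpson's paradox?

Yes

40–64: Vaccine B 12/27 = 44.4%, the protein-subunit vaccine 18/32 = 56.2% → the protein-subunit vaccine
65-plus: Vaccine B 3/10 = 30.0%, the protein-subunit vaccine 45/110 = 40.9% → the protein-subunit vaccine
Under-40: Vaccine B 87/148 = 58.8%, the protein-subunit vaccine 4/5 = 80.0% → the protein-subunit vaccine
Overall: Vaccine B 102/185 = 55.1%, the protein-subunit vaccine 67/147 = 45.6% → Vaccine B
The protein-subunit vaccine wins each age group but Vaccine B wins overall — the comparison reverses. The protein-subunit vaccine's recipients skew toward 65-plus, which has a lower base rate.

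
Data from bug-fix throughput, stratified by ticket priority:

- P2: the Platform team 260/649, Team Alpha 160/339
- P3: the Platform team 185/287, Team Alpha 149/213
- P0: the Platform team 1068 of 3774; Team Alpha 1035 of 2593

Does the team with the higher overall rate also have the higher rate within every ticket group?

P2: the Platform team 260/649 = 40.1%, Team Alpha 160/339 = 47.2% → Team Alpha
P3: the Platform team 185/287 = 64.5%, Team Alpha 149/213 = 70.0% → Team Alpha
P0: the Platform team 1068/3774 = 28.3%, Team Alpha 1035/2593 = 39.9% → Team Alpha
Overall: the Platform team 1513/4710 = 32.1%, Team Alpha 1344/3145 = 42.7% → Team Alpha
Team Alpha wins overall and in every ticket group — no reversal.

Yes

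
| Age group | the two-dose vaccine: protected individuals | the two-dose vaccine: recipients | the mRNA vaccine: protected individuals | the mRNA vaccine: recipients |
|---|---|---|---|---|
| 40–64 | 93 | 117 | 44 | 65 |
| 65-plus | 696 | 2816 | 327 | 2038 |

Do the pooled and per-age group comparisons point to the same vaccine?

Yes

40–64: the two-dose vaccine 93/117 = 79.5%, the mRNA vaccine 44/65 = 67.7% → the two-dose vaccine
65-plus: the two-dose vaccine 696/2816 = 24.7%, the mRNA vaccine 327/2038 = 16.0% → the two-dose vaccine
Overall: the two-dose vaccine 789/2933 = 26.9%, the mRNA vaccine 371/2103 = 17.6% → the two-dose vaccine
The two-dose vaccine wins overall and in every age group — no reversal.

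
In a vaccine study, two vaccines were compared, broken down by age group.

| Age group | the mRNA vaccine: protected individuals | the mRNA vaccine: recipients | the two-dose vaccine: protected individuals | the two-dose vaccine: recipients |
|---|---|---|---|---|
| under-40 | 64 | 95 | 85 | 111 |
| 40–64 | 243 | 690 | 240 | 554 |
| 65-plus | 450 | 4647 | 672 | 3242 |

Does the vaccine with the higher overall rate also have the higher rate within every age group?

Under-40: the mRNA vaccine 64/95 = 67.4%, the two-dose vaccine 85/111 = 76.6% → the two-dose vaccine
40–64: the mRNA vaccine 243/690 = 35.2%, the two-dose vaccine 240/554 = 43.3% → the two-dose vaccine
65-plus: the mRNA vaccine 450/4647 = 9.7%, the two-dose vaccine 672/3242 = 20.7% → the two-dose vaccine
Overall: the mRNA vaccine 757/5432 = 13.9%, the two-dose vaccine 997/3907 = 25.5% → the two-dose vaccine
The two-dose vaccine wins overall and in every age group — no reversal.

Yes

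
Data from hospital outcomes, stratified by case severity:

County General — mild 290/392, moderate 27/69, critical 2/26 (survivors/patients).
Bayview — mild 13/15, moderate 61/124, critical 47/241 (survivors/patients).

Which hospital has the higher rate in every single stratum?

Bayview

Mild: County General 290/392 = 74.0%, Bayview 13/15 = 86.7% → Bayview
Moderate: County General 27/69 = 39.1%, Bayview 61/124 = 49.2% → Bayview
Critical: County General 2/26 = 7.7%, Bayview 47/241 = 19.5% → Bayview
Bayview has the higher rate in all 3 groups.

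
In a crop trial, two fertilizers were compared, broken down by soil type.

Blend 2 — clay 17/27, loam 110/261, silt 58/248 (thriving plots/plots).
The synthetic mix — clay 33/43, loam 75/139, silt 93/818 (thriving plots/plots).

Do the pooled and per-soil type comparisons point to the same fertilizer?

Clay: Blend 2 17/27 = 63.0%, the synthetic mix 33/43 = 76.7% → the synthetic mix
Loam: Blend 2 110/261 = 42.1%, the synthetic mix 75/139 = 54.0% → the synthetic mix
Silt: Blend 2 58/248 = 23.4%, the synthetic mix 93/818 = 11.4% → Blend 2
Overall: Blend 2 185/536 = 34.5%, the synthetic mix 201/1000 = 20.1% → Blend 2
Neither sweeps: Blend 2 wins 1 of 3 groups, the synthetic mix wins 2. Blend 2 wins overall but not every group — no Simpson reversal.

No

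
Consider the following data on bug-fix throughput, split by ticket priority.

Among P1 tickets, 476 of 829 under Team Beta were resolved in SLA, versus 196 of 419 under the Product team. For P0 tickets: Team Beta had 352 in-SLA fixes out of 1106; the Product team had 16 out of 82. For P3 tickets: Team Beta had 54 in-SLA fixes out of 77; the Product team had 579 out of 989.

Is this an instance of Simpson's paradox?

P1: Team Beta 476/829 = 57.4%, the Product team 196/419 = 46.8% → Team Beta
P0: Team Beta 352/1106 = 31.8%, the Product team 16/82 = 19.5% → Team Beta
P3: Team Beta 54/77 = 70.1%, the Product team 579/989 = 58.5% → Team Beta
Overall: Team Beta 882/2012 = 43.8%, the Product team 791/1490 = 53.1% → the Product team
Team Beta wins each ticket group but the Product team wins overall — the comparison reverses. Team Beta's tickets skew toward P0, which has a lower base rate.

Yes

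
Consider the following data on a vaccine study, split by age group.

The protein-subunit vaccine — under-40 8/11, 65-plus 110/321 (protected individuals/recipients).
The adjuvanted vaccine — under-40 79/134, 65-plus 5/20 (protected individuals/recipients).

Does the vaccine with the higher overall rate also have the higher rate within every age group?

Under-40: the protein-subunit vaccine 8/11 = 72.7%, the adjuvanted vaccine 79/134 = 59.0% → the protein-subunit vaccine
65-plus: the protein-subunit vaccine 110/321 = 34.3%, the adjuvanted vaccine 5/20 = 25.0% → the protein-subunit vaccine
Overall: the protein-subunit vaccine 118/332 = 35.5%, the adjuvanted vaccine 84/154 = 54.5% → the adjuvanted vaccine
The protein-subunit vaccine wins each age group but the adjuvanted vaccine wins overall — the comparison reverses. The protein-subunit vaccine's recipients skew toward 65-plus, which has a lower base rate.

No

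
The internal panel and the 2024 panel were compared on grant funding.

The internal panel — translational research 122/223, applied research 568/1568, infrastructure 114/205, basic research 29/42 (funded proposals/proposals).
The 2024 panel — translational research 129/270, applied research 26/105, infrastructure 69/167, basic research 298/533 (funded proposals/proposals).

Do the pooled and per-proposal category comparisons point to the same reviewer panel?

Translational research: the internal panel 122/223 = 54.7%, the 2024 panel 129/270 = 47.8% → the internal panel
Applied research: the internal panel 568/1568 = 36.2%, the 2024 panel 26/105 = 24.8% → the internal panel
Infrastructure: the internal panel 114/205 = 55.6%, the 2024 panel 69/167 = 41.3% → the internal panel
Basic research: the internal panel 29/42 = 69.0%, the 2024 panel 298/533 = 55.9% → the internal panel
Overall: the internal panel 833/2038 = 40.9%, the 2024 panel 522/1075 = 48.6% → the 2024 panel
The internal panel wins each proposal group but the 2024 panel wins overall — the comparison reverses. The internal panel's proposals skew toward applied research, which has a lower base rate.

No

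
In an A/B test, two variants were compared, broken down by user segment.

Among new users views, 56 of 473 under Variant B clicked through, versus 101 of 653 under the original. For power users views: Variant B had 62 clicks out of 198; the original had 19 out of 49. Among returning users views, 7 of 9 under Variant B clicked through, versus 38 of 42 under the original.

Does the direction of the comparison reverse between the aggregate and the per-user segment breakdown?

New users: Variant B 56/473 = 11.8%, the original 101/653 = 15.5% → the original
Power users: Variant B 62/198 = 31.3%, the original 19/49 = 38.8% → the original
Returning users: Variant B 7/9 = 77.8%, the original 38/42 = 90.5% → the original
Overall: Variant B 125/680 = 18.4%, the original 158/744 = 21.2% → the original
The original wins overall and in every user group — no reversal.

No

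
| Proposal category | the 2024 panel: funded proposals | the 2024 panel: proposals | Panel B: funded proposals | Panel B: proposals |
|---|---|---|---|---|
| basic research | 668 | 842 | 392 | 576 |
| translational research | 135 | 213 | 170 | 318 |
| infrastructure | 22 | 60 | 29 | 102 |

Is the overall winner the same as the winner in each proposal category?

Yes

Basic research: the 2024 panel 668/842 = 79.3%, Panel B 392/576 = 68.1% → the 2024 panel
Translational research: the 2024 panel 135/213 = 63.4%, Panel B 170/318 = 53.5% → the 2024 panel
Infrastructure: the 2024 panel 22/60 = 36.7%, Panel B 29/102 = 28.4% → the 2024 panel
Overall: the 2024 panel 825/1115 = 74.0%, Panel B 591/996 = 59.3% → the 2024 panel
The 2024 panel wins overall and in every proposal group — no reversal.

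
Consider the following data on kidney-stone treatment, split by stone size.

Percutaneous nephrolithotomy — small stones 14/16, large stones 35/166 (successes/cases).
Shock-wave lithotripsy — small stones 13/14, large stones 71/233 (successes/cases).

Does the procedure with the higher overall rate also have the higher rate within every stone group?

Yes

Small stones: percutaneous nephrolithotomy 14/16 = 87.5%, shock-wave lithotripsy 13/14 = 92.9% → shock-wave lithotripsy
Large stones: percutaneous nephrolithotomy 35/166 = 21.1%, shock-wave lithotripsy 71/233 = 30.5% → shock-wave lithotripsy
Overall: percutaneous nephrolithotomy 49/182 = 26.9%, shock-wave lithotripsy 84/247 = 34.0% → shock-wave lithotripsy
Shock-wave lithotripsy wins overall and in every stone group — no reversal.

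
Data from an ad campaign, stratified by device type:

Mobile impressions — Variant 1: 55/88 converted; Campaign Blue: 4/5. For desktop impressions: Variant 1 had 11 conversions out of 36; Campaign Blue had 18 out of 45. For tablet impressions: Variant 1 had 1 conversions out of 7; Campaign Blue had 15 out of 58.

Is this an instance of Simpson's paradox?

Mobile: Variant 1 55/88 = 62.5%, Campaign Blue 4/5 = 80.0% → Campaign Blue
Desktop: Variant 1 11/36 = 30.6%, Campaign Blue 18/45 = 40.0% → Campaign Blue
Tablet: Variant 1 1/7 = 14.3%, Campaign Blue 15/58 = 25.9% → Campaign Blue
Overall: Variant 1 67/131 = 51.1%, Campaign Blue 37/108 = 34.3% → Variant 1
Campaign Blue wins each device group but Variant 1 wins overall — the comparison reverses. Campaign Blue's impressions skew toward tablet, which has a lower base rate.

Yes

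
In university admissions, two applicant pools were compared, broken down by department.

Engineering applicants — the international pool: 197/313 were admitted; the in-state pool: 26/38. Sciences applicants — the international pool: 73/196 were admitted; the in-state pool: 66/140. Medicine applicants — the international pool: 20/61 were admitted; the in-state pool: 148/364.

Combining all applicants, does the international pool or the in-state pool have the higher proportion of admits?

Engineering: the international pool 197/313 = 62.9%, the in-state pool 26/38 = 68.4% → the in-state pool
Sciences: the international pool 73/196 = 37.2%, the in-state pool 66/140 = 47.1% → the in-state pool
Medicine: the international pool 20/61 = 32.8%, the in-state pool 148/364 = 40.7% → the in-state pool
Overall: the international pool 290/570 = 50.9%, the in-state pool 240/542 = 44.3% → the international pool
(The in-state pool wins every department group but the international pool wins overall — the in-state pool's applicants skew toward the low-rate Medicine group.)

the international pool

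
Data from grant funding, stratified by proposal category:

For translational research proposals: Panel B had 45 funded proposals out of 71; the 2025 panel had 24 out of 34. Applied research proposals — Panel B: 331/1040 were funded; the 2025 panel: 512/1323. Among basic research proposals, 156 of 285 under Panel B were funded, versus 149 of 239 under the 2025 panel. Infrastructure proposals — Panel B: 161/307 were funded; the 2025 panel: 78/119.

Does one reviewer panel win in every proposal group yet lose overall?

Translational research: Panel B 45/71 = 63.4%, the 2025 panel 24/34 = 70.6% → the 2025 panel
Applied research: Panel B 331/1040 = 31.8%, the 2025 panel 512/1323 = 38.7% → the 2025 panel
Basic research: Panel B 156/285 = 54.7%, the 2025 panel 149/239 = 62.3% → the 2025 panel
Infrastructure: Panel B 161/307 = 52.4%, the 2025 panel 78/119 = 65.5% → the 2025 panel
Overall: Panel B 693/1703 = 40.7%, the 2025 panel 763/1715 = 44.5% → the 2025 panel
The 2025 panel wins overall and in every proposal group — no reversal.

No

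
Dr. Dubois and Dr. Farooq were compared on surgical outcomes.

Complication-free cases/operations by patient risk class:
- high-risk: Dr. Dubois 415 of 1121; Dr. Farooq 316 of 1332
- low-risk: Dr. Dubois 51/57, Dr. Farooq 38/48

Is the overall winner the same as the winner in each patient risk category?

High-risk: Dr. Dubois 415/1121 = 37.0%, Dr. Farooq 316/1332 = 23.7% → Dr. Dubois
Low-risk: Dr. Dubois 51/57 = 89.5%, Dr. Farooq 38/48 = 79.2% → Dr. Dubois
Overall: Dr. Dubois 466/1178 = 39.6%, Dr. Farooq 354/1380 = 25.7% → Dr. Dubois
Dr. Dubois wins overall and in every patient risk group — no reversal.

Yes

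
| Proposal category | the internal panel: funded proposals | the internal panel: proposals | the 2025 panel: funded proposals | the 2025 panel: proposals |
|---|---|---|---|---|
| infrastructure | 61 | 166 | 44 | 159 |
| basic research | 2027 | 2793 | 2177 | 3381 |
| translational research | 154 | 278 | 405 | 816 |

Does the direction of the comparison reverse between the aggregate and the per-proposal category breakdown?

Infrastructure: the internal panel 61/166 = 36.7%, the 2025 panel 44/159 = 27.7% → the internal panel
Basic research: the internal panel 2027/2793 = 72.6%, the 2025 panel 2177/3381 = 64.4% → the internal panel
Translational research: the internal panel 154/278 = 55.4%, the 2025 panel 405/816 = 49.6% → the internal panel
Overall: the internal panel 2242/3237 = 69.3%, the 2025 panel 2626/4356 = 60.3% → the internal panel
The internal panel wins overall and in every proposal group — no reversal.

No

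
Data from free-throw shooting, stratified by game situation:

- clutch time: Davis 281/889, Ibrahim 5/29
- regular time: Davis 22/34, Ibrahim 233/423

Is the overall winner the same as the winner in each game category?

Clutch time: Davis 281/889 = 31.6%, Ibrahim 5/29 = 17.2% → Davis
Regular time: Davis 22/34 = 64.7%, Ibrahim 233/423 = 55.1% → Davis
Overall: Davis 303/923 = 32.8%, Ibrahim 238/452 = 52.7% → Ibrahim
Davis wins each game group but Ibrahim wins overall — the comparison reverses. Davis's attempts skew toward clutch time, which has a lower base rate.

No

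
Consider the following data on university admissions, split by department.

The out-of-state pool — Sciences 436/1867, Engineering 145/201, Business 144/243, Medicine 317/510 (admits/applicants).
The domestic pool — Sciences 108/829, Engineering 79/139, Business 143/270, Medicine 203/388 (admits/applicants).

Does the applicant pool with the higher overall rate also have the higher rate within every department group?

Yes

Sciences: the out-of-state pool 436/1867 = 23.4%, the domestic pool 108/829 = 13.0% → the out-of-state pool
Engineering: the out-of-state pool 145/201 = 72.1%, the domestic pool 79/139 = 56.8% → the out-of-state pool
Business: the out-of-state pool 144/243 = 59.3%, the domestic pool 143/270 = 53.0% → the out-of-state pool
Medicine: the out-of-state pool 317/510 = 62.2%, the domestic pool 203/388 = 52.3% → the out-of-state pool
Overall: the out-of-state pool 1042/2821 = 36.9%, the domestic pool 533/1626 = 32.8% → the out-of-state pool
The out-of-state pool wins overall and in every department group — no reversal.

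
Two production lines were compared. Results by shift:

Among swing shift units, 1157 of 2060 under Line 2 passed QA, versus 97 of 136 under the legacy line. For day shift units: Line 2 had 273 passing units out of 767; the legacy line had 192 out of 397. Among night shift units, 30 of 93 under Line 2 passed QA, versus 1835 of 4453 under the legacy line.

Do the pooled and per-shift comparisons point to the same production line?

No

Swing shift: Line 2 1157/2060 = 56.2%, the legacy line 97/136 = 71.3% → the legacy line
Day shift: Line 2 273/767 = 35.6%, the legacy line 192/397 = 48.4% → the legacy line
Night shift: Line 2 30/93 = 32.3%, the legacy line 1835/4453 = 41.2% → the legacy line
Overall: Line 2 1460/2920 = 50.0%, the legacy line 2124/4986 = 42.6% → Line 2
The legacy line wins each shift group but Line 2 wins overall — the comparison reverses. The legacy line's units skew toward night shift, which has a lower base rate.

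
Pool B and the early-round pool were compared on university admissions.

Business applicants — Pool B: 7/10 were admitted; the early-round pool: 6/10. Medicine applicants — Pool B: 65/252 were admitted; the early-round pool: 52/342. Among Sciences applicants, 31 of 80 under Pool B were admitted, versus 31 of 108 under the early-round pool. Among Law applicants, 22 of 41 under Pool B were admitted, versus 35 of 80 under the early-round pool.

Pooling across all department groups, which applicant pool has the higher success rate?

Pool B

Business: Pool B 7/10 = 70.0%, the early-round pool 6/10 = 60.0% → Pool B
Medicine: Pool B 65/252 = 25.8%, the early-round pool 52/342 = 15.2% → Pool B
Sciences: Pool B 31/80 = 38.8%, the early-round pool 31/108 = 28.7% → Pool B
Law: Pool B 22/41 = 53.7%, the early-round pool 35/80 = 43.8% → Pool B
Overall: Pool B 125/383 = 32.6%, the early-round pool 124/540 = 23.0% → Pool B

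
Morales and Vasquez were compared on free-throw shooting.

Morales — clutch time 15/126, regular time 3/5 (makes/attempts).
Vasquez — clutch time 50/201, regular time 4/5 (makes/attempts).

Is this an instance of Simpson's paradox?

Clutch time: Morales 15/126 = 11.9%, Vasquez 50/201 = 24.9% → Vasquez
Regular time: Morales 3/5 = 60.0%, Vasquez 4/5 = 80.0% → Vasquez
Overall: Morales 18/131 = 13.7%, Vasquez 54/206 = 26.2% → Vasquez
Vasquez wins overall and in every game group — no reversal.

No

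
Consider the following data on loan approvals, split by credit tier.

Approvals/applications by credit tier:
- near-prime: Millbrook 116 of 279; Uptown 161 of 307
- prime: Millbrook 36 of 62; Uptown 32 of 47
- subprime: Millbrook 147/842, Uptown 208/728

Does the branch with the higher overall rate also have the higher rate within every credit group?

Near-prime: Millbrook 116/279 = 41.6%, Uptown 161/307 = 52.4% → Uptown
Prime: Millbrook 36/62 = 58.1%, Uptown 32/47 = 68.1% → Uptown
Subprime: Millbrook 147/842 = 17.5%, Uptown 208/728 = 28.6% → Uptown
Overall: Millbrook 299/1183 = 25.3%, Uptown 401/1082 = 37.1% → Uptown
Uptown wins overall and in every credit group — no reversal.

Yes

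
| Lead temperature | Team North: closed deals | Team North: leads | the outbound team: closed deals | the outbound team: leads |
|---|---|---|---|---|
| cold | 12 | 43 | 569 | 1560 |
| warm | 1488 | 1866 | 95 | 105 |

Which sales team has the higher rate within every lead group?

the outbound team

Cold: Team North 12/43 = 27.9%, the outbound team 569/1560 = 36.5% → the outbound team
Warm: Team North 1488/1866 = 79.7%, the outbound team 95/105 = 90.5% → the outbound team
The outbound team has the higher rate in both groups.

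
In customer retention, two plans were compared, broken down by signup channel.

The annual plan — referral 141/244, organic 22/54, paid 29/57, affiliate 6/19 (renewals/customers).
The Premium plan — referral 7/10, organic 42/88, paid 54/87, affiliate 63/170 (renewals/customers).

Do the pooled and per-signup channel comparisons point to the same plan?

Referral: the annual plan 141/244 = 57.8%, the Premium plan 7/10 = 70.0% → the Premium plan
Organic: the annual plan 22/54 = 40.7%, the Premium plan 42/88 = 47.7% → the Premium plan
Paid: the annual plan 29/57 = 50.9%, the Premium plan 54/87 = 62.1% → the Premium plan
Affiliate: the annual plan 6/19 = 31.6%, the Premium plan 63/170 = 37.1% → the Premium plan
Overall: the annual plan 198/374 = 52.9%, the Premium plan 166/355 = 46.8% → the annual plan
The Premium plan wins each signup group but the annual plan wins overall — the comparison reverses. The Premium plan's customers skew toward affiliate, which has a lower base rate.

No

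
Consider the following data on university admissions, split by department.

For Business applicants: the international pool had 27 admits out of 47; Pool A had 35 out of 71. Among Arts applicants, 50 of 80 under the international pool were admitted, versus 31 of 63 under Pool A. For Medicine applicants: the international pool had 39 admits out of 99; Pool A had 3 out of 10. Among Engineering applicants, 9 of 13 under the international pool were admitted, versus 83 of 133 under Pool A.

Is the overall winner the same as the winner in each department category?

Business: the international pool 27/47 = 57.4%, Pool A 35/71 = 49.3% → the international pool
Arts: the international pool 50/80 = 62.5%, Pool A 31/63 = 49.2% → the international pool
Medicine: the international pool 39/99 = 39.4%, Pool A 3/10 = 30.0% → the international pool
Engineering: the international pool 9/13 = 69.2%, Pool A 83/133 = 62.4% → the international pool
Overall: the international pool 125/239 = 52.3%, Pool A 152/277 = 54.9% → Pool A
The international pool wins each department group but Pool A wins overall — the comparison reverses. The international pool's applicants skew toward Medicine, which has a lower base rate.

No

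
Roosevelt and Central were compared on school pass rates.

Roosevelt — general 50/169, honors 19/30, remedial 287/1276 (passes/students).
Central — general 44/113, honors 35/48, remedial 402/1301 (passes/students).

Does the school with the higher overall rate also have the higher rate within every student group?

Yes

General: Roosevelt 50/169 = 29.6%, Central 44/113 = 38.9% → Central
Honors: Roosevelt 19/30 = 63.3%, Central 35/48 = 72.9% → Central
Remedial: Roosevelt 287/1276 = 22.5%, Central 402/1301 = 30.9% → Central
Overall: Roosevelt 356/1475 = 24.1%, Central 481/1462 = 32.9% → Central
Central wins overall and in every student group — no reversal.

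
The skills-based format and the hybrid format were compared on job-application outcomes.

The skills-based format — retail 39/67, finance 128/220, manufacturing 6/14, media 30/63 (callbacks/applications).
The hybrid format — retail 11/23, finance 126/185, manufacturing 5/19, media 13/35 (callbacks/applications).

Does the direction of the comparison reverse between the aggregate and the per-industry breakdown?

Retail: the skills-based format 39/67 = 58.2%, the hybrid format 11/23 = 47.8% → the skills-based format
Finance: the skills-based format 128/220 = 58.2%, the hybrid format 126/185 = 68.1% → the hybrid format
Manufacturing: the skills-based format 6/14 = 42.9%, the hybrid format 5/19 = 26.3% → the skills-based format
Media: the skills-based format 30/63 = 47.6%, the hybrid format 13/35 = 37.1% → the skills-based format
Overall: the skills-based format 203/364 = 55.8%, the hybrid format 155/262 = 59.2% → the hybrid format
Neither sweeps: the skills-based format wins 3 of 4 groups, the hybrid format wins 1. The hybrid format wins overall but not every group — no Simpson reversal.

No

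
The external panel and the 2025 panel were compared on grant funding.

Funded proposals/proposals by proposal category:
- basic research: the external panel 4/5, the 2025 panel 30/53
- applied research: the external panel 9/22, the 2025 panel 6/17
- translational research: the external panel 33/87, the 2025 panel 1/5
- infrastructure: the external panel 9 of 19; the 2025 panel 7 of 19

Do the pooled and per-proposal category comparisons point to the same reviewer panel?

No

Basic research: the external panel 4/5 = 80.0%, the 2025 panel 30/53 = 56.6% → the external panel
Applied research: the external panel 9/22 = 40.9%, the 2025 panel 6/17 = 35.3% → the external panel
Translational research: the external panel 33/87 = 37.9%, the 2025 panel 1/5 = 20.0% → the external panel
Infrastructure: the external panel 9/19 = 47.4%, the 2025 panel 7/19 = 36.8% → the external panel
Overall: the external panel 55/133 = 41.4%, the 2025 panel 44/94 = 46.8% → the 2025 panel
The external panel wins each proposal group but the 2025 panel wins overall — the comparison reverses. The external panel's proposals skew toward translational research, which has a lower base rate.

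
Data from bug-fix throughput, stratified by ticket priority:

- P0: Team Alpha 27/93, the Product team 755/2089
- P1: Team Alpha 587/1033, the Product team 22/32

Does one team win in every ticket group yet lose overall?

Yes

P0: Team Alpha 27/93 = 29.0%, the Product team 755/2089 = 36.1% → the Product team
P1: Team Alpha 587/1033 = 56.8%, the Product team 22/32 = 68.8% → the Product team
Overall: Team Alpha 614/1126 = 54.5%, the Product team 777/2121 = 36.6% → Team Alpha
The Product team wins each ticket group but Team Alpha wins overall — the comparison reverses. The Product team's tickets skew toward P0, which has a lower base rate.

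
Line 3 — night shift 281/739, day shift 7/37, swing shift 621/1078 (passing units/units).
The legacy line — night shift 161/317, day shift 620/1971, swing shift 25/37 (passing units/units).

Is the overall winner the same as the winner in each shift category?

Night shift: Line 3 281/739 = 38.0%, the legacy line 161/317 = 50.8% → the legacy line
Day shift: Line 3 7/37 = 18.9%, the legacy line 620/1971 = 31.5% → the legacy line
Swing shift: Line 3 621/1078 = 57.6%, the legacy line 25/37 = 67.6% → the legacy line
Overall: Line 3 909/1854 = 49.0%, the legacy line 806/2325 = 34.7% → Line 3
The legacy line wins each shift group but Line 3 wins overall — the comparison reverses. The legacy line's units skew toward day shift, which has a lower base rate.

No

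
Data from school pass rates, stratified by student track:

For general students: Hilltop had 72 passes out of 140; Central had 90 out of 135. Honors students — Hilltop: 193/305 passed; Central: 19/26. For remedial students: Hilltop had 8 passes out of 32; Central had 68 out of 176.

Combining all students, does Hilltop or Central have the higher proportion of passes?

Hilltop

General: Hilltop 72/140 = 51.4%, Central 90/135 = 66.7% → Central
Honors: Hilltop 193/305 = 63.3%, Central 19/26 = 73.1% → Central
Remedial: Hilltop 8/32 = 25.0%, Central 68/176 = 38.6% → Central
Overall: Hilltop 273/477 = 57.2%, Central 177/337 = 52.5% → Hilltop
(Central wins every student group but Hilltop wins overall — Central's students skew toward the low-rate remedial group.)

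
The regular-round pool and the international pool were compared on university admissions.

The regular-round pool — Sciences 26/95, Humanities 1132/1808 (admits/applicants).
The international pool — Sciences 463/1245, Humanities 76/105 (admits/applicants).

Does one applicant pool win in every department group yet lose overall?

Sciences: the regular-round pool 26/95 = 27.4%, the international pool 463/1245 = 37.2% → the international pool
Humanities: the regular-round pool 1132/1808 = 62.6%, the international pool 76/105 = 72.4% → the international pool
Overall: the regular-round pool 1158/1903 = 60.9%, the international pool 539/1350 = 39.9% → the regular-round pool
The international pool wins each department group but the regular-round pool wins overall — the comparison reverses. The international pool's applicants skew toward Sciences, which has a lower base rate.

Yes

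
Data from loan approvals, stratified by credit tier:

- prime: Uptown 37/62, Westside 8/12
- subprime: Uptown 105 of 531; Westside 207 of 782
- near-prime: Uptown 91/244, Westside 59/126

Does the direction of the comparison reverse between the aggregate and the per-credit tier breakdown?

No

Prime: Uptown 37/62 = 59.7%, Westside 8/12 = 66.7% → Westside
Subprime: Uptown 105/531 = 19.8%, Westside 207/782 = 26.5% → Westside
Near-prime: Uptown 91/244 = 37.3%, Westside 59/126 = 46.8% → Westside
Overall: Uptown 233/837 = 27.8%, Westside 274/920 = 29.8% → Westside
Westside wins overall and in every credit group — no reversal.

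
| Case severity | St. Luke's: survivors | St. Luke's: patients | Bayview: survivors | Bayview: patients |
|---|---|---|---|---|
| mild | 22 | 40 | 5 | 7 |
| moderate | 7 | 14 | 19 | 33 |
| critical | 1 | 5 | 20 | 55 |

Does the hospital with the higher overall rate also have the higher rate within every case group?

No

Mild: St. Luke's 22/40 = 55.0%, Bayview 5/7 = 71.4% → Bayview
Moderate: St. Luke's 7/14 = 50.0%, Bayview 19/33 = 57.6% → Bayview
Critical: St. Luke's 1/5 = 20.0%, Bayview 20/55 = 36.4% → Bayview
Overall: St. Luke's 30/59 = 50.8%, Bayview 44/95 = 46.3% → St. Luke's
Bayview wins each case group but St. Luke's wins overall — the comparison reverses. Bayview's patients skew toward critical, which has a lower base rate.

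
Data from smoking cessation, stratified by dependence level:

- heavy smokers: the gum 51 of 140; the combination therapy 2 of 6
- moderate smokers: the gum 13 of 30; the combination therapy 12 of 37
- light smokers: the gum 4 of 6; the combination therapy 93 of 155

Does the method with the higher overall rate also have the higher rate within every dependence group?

Heavy smokers: the gum 51/140 = 36.4%, the combination therapy 2/6 = 33.3% → the gum
Moderate smokers: the gum 13/30 = 43.3%, the combination therapy 12/37 = 32.4% → the gum
Light smokers: the gum 4/6 = 66.7%, the combination therapy 93/155 = 60.0% → the gum
Overall: the gum 68/176 = 38.6%, the combination therapy 107/198 = 54.0% → the combination therapy
The gum wins each dependence group but the combination therapy wins overall — the comparison reverses. The gum's participants skew toward heavy smokers, which has a lower base rate.

No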